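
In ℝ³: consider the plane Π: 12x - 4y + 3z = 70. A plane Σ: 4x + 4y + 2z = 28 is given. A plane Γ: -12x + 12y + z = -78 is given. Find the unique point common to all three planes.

(8, 2, -6)

Solving the 3×3 linear system 12x - 4y + 3z = 70, 4x + 4y + 2z = 28, -12x + 12y + z = -78 (e.g. by elimination or Cramer's rule, determinant = 160) gives (8, 2, -6).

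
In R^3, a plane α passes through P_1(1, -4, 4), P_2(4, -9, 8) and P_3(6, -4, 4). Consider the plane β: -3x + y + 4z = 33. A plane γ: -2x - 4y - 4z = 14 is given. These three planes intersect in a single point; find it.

(-7, -4, 4)

P_1P_2 = (3, -5, 4), P_1P_3 = (5, 0, 0); a normal to α is P_1P_2 × P_1P_3 = (0, 20, 25).
Using P_1: α has equation 20y + 25z = 20.
Solving the 3×3 linear system 20y + 25z = 20, -3x + y + 4z = 33, -2x - 4y - 4z = 14 (e.g. by elimination or Cramer's rule, determinant = -50) gives (-7, -4, 4).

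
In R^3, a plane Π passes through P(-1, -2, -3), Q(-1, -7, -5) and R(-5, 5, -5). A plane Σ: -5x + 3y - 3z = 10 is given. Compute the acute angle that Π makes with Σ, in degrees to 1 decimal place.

PQ = (0, -5, -2), PR = (-4, 7, -2); a normal to Π is PQ × PR = (24, 8, -20).
Using P: Π has equation 24x + 8y - 20z = 20.
cos θ = |n₁·n₂| / (|n₁||n₂|) = |-36| / (√1040 · √43).
θ = arccos(0.17024) ≈ 80.2°.

80.2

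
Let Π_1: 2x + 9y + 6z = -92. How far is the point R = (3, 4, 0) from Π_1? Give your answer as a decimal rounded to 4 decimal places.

12.1818

n·R − d = (2)·(3) + (9)·(4) + (6)·(0) − (-92) = 134; |n| = √121.
Distance = |134| / √121 = 134/√121 ≈ 12.1818.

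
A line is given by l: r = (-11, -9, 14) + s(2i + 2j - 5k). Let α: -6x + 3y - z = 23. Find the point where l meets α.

Substitute r = (-11, -9, 14) + t(2, 2, -5) into the plane: 25 + (-1)t = 23, so t = 2.
Intersection: (-11, -9, 14) + 2·(2, 2, -5) = (-7, -5, 4).

(-7, -5, 4)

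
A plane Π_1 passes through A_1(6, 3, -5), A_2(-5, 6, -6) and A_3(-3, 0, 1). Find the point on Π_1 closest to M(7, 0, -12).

A_1A_2 = (-11, 3, -1), A_1A_3 = (-9, -3, 6); a normal to Π_1 is A_1A_2 × A_1A_3 = (15, 75, 60).
Using A_1: Π_1 has equation 15x + 75y + 60z = 15.
Foot = M − λn with λ = (n·M − d)/|n|² = (-615 − 15)/9450 = -1/15.
Foot = (7, 0, -12) − (-1/15)·(15, 75, 60) = (8, 5, -8).

(8, 5, -8)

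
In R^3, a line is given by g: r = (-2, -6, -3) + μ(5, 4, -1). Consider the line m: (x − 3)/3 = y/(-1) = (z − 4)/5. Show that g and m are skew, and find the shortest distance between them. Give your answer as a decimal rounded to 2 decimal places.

5.07

m has direction (3, -1, 5) through (3, 0, 4).
Common perpendicular direction n = (5, 4, -1) × (3, -1, 5) = (19, -28, -17).
With w = (3, 0, 4) − (-2, -6, -3) = (5, 6, 7), w · n = -192.
Since n ≠ 0 the lines are not parallel, and w · n = -192 ≠ 0 so they do not intersect; hence they are skew.
Distance = |w · n| / |n| = |-192| / √1434 ≈ 5.07.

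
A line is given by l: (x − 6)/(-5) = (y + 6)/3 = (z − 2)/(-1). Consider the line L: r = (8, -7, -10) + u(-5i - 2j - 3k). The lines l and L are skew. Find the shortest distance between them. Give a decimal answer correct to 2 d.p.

10.73

l has direction (-5, 3, -1) through (6, -6, 2).
Common perpendicular direction n = (-5, 3, -1) × (-5, -2, -3) = (-11, -10, 25).
With w = (8, -7, -10) − (6, -6, 2) = (2, -1, -12), w · n = -312.
Distance = |w · n| / |n| = |-312| / √846 ≈ 10.73.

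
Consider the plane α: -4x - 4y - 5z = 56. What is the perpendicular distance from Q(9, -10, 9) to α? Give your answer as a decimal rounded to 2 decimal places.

n·Q − d = (-4)·(9) + (-4)·(-10) + (-5)·(9) − 56 = -97; |n| = √57.
Distance = |-97| / √57 = 97/√57 ≈ 12.85.

12.85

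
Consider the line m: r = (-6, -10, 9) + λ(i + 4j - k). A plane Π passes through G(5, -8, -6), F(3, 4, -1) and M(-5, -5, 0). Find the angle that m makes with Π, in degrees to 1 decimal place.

21.7

GF = (-2, 12, 5), GM = (-10, 3, 6); a normal to Π is GF × GM = (57, -38, 114).
Using G: Π has equation 57x - 38y + 114z = -95.
sin θ = |n·v| / (|n||v|) = |-209| / (√17689 · √18) = 0.37039.
θ ≈ 21.7°.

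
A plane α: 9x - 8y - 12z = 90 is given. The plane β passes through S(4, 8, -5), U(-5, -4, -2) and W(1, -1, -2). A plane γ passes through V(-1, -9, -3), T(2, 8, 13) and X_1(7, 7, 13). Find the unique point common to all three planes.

(6, -6, 1)

SU = (-9, -12, 3), SW = (-3, -9, 3); a normal to β is SU × SW = (-9, 18, 45).
Using S: β has equation -9x + 18y + 45z = -117.
VT = (3, 17, 16), VX_1 = (8, 16, 16); a normal to γ is VT × VX_1 = (16, 80, -88).
Using V: γ has equation 16x + 80y - 88z = -472.
Solving the 3×3 linear system 9x - 8y - 12z = 90, -9x + 18y + 45z = -117, 16x + 80y - 88z = -472 (e.g. by elimination or Cramer's rule, determinant = -33984) gives (6, -6, 1).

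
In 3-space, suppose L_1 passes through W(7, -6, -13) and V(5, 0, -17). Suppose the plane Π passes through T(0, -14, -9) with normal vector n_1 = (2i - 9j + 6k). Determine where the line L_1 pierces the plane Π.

(9, -12, -9)

A direction vector for L_1 is V − W = (-2, 6, -4).
Π: n_1·r = n_1·T gives 2x - 9y + 6z = 72.
Substitute r = (7, -6, -13) + t(-2, 6, -4) into the plane: -10 + (-82)t = 72, so t = -1.
Intersection: (7, -6, -13) + (-1)·(-2, 6, -4) = (9, -12, -9).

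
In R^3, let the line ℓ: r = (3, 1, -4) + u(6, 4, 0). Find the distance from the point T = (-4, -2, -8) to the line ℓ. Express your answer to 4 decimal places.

4.2336

Taking (3, 1, -4) on ℓ with direction v = (6, 4, 0): w = T − (3, 1, -4) = (-7, -3, -4), and w × v = (16, -24, -10).
Distance = |w × v| / |v| = √932 / √52 ≈ 4.2336.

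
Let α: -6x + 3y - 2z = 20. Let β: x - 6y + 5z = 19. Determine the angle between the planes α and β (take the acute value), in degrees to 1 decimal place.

cos θ = |n₁·n₂| / (|n₁||n₂|) = |-34| / (√49 · √62).
θ = arccos(0.61686) ≈ 51.9°.

51.9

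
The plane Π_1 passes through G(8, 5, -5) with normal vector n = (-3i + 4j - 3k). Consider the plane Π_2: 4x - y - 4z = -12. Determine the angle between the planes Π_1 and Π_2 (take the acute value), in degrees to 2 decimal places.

83.14

Π_1: n·r = n·G gives -3x + 4y - 3z = 11.
cos θ = |n₁·n₂| / (|n₁||n₂|) = |-4| / (√34 · √33).
θ = arccos(0.11942) ≈ 83.14°.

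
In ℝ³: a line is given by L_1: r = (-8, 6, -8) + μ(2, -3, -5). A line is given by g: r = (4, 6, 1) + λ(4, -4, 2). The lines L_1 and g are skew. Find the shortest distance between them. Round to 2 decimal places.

7.75

Common perpendicular direction n = (2, -3, -5) × (4, -4, 2) = (-26, -24, 4).
With w = (4, 6, 1) − (-8, 6, -8) = (12, 0, 9), w · n = -276.
Distance = |w · n| / |n| = |-276| / √1268 ≈ 7.75.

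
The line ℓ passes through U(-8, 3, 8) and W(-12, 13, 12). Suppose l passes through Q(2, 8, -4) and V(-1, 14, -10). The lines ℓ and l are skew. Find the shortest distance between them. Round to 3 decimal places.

A direction vector for ℓ is W − U = (-4, 10, 4).
A direction vector for l is V − Q = (-3, 6, -6).
Common perpendicular direction n = (-4, 10, 4) × (-3, 6, -6) = (-84, -36, 6).
With w = (2, 8, -4) − (-8, 3, 8) = (10, 5, -12), w · n = -1092.
Distance = |w · n| / |n| = |-1092| / √8388 ≈ 11.923.

11.923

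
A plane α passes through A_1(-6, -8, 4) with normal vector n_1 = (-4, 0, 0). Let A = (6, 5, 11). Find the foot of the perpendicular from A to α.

(-6, 5, 11)

α: n_1·r = n_1·A_1 gives -4x = 24.
Foot = A − λn with λ = (n·A − d)/|n|² = (-24 − 24)/16 = -3.
Foot = (6, 5, 11) − (-3)·(-4, 0, 0) = (-6, 5, 11).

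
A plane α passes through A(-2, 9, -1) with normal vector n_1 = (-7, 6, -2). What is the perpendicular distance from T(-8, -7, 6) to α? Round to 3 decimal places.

α: n_1·r = n_1·A gives -7x + 6y - 2z = 70.
n·T − d = (-7)·(-8) + (6)·(-7) + (-2)·(6) − 70 = -68; |n| = √89.
Distance = |-68| / √89 = 68/√89 ≈ 7.208.

7.208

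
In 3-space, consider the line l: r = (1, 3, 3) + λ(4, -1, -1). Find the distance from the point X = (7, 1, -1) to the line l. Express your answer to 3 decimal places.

Taking (1, 3, 3) on l with direction v = (4, -1, -1): w = X − (1, 3, 3) = (6, -2, -4), and w × v = (-2, -10, 2).
Distance = |w × v| / |v| = √108 / √18 ≈ 2.449.

2.449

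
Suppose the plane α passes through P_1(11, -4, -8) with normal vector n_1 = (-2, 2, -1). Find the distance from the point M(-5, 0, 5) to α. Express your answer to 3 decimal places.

α: n_1·r = n_1·P_1 gives -2x + 2y - z = -22.
n·M − d = (-2)·(-5) + (2)·(0) + (-1)·(5) − (-22) = 27; |n| = √9.
Distance = |27| / √9 = 27/√9 ≈ 9.000.

9.000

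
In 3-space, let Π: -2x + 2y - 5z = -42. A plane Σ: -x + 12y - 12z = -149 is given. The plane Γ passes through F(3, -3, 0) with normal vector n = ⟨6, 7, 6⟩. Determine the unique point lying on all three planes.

Γ: n·r = n·F gives 6x + 7y + 6z = -3.
Solving the 3×3 linear system -2x + 2y - 5z = -42, -x + 12y - 12z = -149, 6x + 7y + 6z = -3 (e.g. by elimination or Cramer's rule, determinant = -49) gives (-7, -3, 10).

(-7, -3, 10)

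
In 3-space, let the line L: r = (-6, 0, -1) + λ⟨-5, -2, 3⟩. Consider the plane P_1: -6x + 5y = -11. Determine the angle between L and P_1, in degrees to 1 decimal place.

24.5

sin θ = |n·v| / (|n||v|) = |20| / (√61 · √38) = 0.41541.
θ ≈ 24.5°.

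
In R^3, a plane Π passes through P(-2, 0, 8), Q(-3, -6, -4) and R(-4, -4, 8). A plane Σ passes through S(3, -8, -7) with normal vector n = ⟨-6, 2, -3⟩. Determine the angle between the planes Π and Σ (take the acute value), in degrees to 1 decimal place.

PQ = (-1, -6, -12), PR = (-2, -4, 0); a normal to Π is PQ × PR = (-48, 24, -8).
Using P: Π has equation -48x + 24y - 8z = 32.
Σ: n·r = n·S gives -6x + 2y - 3z = -13.
cos θ = |n₁·n₂| / (|n₁||n₂|) = |360| / (√2944 · √49).
θ = arccos(0.94784) ≈ 18.6°.

18.6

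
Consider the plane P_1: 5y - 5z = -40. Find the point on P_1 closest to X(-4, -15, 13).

Foot = X − λn with λ = (n·X − d)/|n|² = (-140 − (-40))/50 = -2.
Foot = (-4, -15, 13) − (-2)·(0, 5, -5) = (-4, -5, 3).

(-4, -5, 3)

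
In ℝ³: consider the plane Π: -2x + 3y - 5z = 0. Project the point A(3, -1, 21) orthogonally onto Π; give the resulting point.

(-3, 8, 6)

Foot = A − λn with λ = (n·A − d)/|n|² = (-114 − 0)/38 = -3.
Foot = (3, -1, 21) − (-3)·(-2, 3, -5) = (-3, 8, 6).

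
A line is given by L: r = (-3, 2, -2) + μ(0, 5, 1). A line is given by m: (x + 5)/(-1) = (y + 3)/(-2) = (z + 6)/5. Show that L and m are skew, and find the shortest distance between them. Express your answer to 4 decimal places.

m has direction (-1, -2, 5) through (-5, -3, -6).
Common perpendicular direction n = (0, 5, 1) × (-1, -2, 5) = (27, -1, 5).
With w = (-5, -3, -6) − (-3, 2, -2) = (-2, -5, -4), w · n = -69.
Since n ≠ 0 the lines are not parallel, and w · n = -69 ≠ 0 so they do not intersect; hence they are skew.
Distance = |w · n| / |n| = |-69| / √755 ≈ 2.5112.

2.5112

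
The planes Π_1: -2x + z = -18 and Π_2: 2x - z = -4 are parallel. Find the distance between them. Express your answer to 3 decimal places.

9.839

Rescale Π_2 by 1/(-1): -2x + z = 4. Then distance = |-18 − 4| / √5 ≈ 9.839.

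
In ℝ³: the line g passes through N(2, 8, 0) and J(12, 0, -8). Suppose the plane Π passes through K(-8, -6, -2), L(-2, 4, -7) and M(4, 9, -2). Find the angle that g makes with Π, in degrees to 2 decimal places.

A direction vector for g is J − N = (10, -8, -8).
KL = (6, 10, -5), KM = (12, 15, 0); a normal to Π is KL × KM = (75, -60, -30).
Using K: Π has equation 75x - 60y - 30z = -180.
sin θ = |n·v| / (|n||v|) = |1470| / (√10125 · √228) = 0.96750.
θ ≈ 75.35°.

75.35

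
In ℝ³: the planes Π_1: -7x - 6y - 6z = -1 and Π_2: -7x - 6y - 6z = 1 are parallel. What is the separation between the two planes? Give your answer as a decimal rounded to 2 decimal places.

Same normal n = (-7, -6, -6) with |n| = √121; distance = |-1 − 1| / |n| = 2/√121 ≈ 0.18.

0.18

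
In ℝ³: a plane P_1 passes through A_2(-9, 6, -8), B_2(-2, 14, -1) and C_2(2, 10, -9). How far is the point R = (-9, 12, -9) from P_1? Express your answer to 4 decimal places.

A_2B_2 = (7, 8, 7), A_2C_2 = (11, 4, -1); a normal to P_1 is A_2B_2 × A_2C_2 = (-36, 84, -60).
Using A_2: P_1 has equation -36x + 84y - 60z = 1308.
n·R − d = (-36)·(-9) + (84)·(12) + (-60)·(-9) − 1308 = 564; |n| = √11952.
Distance = |564| / √11952 = 564/√11952 ≈ 5.1589.

5.1589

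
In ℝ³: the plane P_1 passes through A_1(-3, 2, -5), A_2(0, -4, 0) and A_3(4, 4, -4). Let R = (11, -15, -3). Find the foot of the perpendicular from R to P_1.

A_1A_2 = (3, -6, 5), A_1A_3 = (7, 2, 1); a normal to P_1 is A_1A_2 × A_1A_3 = (-16, 32, 48).
Using A_1: P_1 has equation -16x + 32y + 48z = -128.
Foot = R − λn with λ = (n·R − d)/|n|² = (-800 − (-128))/3584 = -3/16.
Foot = (11, -15, -3) − (-3/16)·(-16, 32, 48) = (8, -9, 6).

(8, -9, 6)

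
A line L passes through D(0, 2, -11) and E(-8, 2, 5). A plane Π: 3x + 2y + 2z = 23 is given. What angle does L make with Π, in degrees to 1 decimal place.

6.2

A direction vector for L is E − D = (-8, 0, 16).
sin θ = |n·v| / (|n||v|) = |8| / (√17 · √320) = 0.10847.
θ ≈ 6.2°.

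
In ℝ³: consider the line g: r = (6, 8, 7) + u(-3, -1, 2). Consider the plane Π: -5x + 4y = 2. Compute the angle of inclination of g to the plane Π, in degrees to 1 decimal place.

sin θ = |n·v| / (|n||v|) = |11| / (√41 · √14) = 0.45913.
θ ≈ 27.3°.

27.3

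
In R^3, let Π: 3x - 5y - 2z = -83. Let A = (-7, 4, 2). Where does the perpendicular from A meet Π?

(-10, 9, 4)

Foot = A − λn with λ = (n·A − d)/|n|² = (-45 − (-83))/38 = 1.
Foot = (-7, 4, 2) − 1·(3, -5, -2) = (-10, 9, 4).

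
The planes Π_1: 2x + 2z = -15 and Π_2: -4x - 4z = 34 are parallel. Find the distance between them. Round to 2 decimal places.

Rescale Π_2 by 1/(-2): 2x + 2z = -17. Then distance = |-15 − (-17)| / √8 ≈ 0.71.

0.71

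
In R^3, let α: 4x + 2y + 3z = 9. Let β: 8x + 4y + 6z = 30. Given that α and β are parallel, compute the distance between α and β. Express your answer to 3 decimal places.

1.114

Rescale β by 1/2: 4x + 2y + 3z = 15. Then distance = |9 − 15| / √29 ≈ 1.114.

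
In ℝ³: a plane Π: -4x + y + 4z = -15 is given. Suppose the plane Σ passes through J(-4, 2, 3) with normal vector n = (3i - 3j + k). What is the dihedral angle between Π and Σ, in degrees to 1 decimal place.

63.9

Σ: n·r = n·J gives 3x - 3y + z = -15.
cos θ = |n₁·n₂| / (|n₁||n₂|) = |-11| / (√33 · √19).
θ = arccos(0.43930) ≈ 63.9°.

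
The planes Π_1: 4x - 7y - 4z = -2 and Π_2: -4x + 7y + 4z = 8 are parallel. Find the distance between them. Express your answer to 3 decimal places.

0.667

Rescale Π_2 by 1/(-1): 4x - 7y - 4z = -8. Then distance = |-2 − (-8)| / √81 ≈ 0.667.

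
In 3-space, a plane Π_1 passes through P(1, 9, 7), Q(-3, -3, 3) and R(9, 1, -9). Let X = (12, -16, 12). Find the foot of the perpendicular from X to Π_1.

PQ = (-4, -12, -4), PR = (8, -8, -16); a normal to Π_1 is PQ × PR = (160, -96, 128).
Using P: Π_1 has equation 160x - 96y + 128z = 192.
Foot = X − λn with λ = (n·X − d)/|n|² = (4992 − 192)/51200 = 3/32.
Foot = (12, -16, 12) − (3/32)·(160, -96, 128) = (-3, -7, 0).

(-3, -7, 0)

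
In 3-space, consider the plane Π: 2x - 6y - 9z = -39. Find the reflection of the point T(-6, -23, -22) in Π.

λ = (n·T − d)/|n|² = (324 − (-39))/121 = 3.
Reflection = T − 2λn = (-6, -23, -22) − 6·(2, -6, -9) = (-18, 13, 32).

(-18, 13, 32)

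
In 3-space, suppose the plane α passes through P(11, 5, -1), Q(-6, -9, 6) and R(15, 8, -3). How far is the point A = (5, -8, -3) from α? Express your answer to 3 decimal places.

PQ = (-17, -14, 7), PR = (4, 3, -2); a normal to α is PQ × PR = (7, -6, 5).
Using P: α has equation 7x - 6y + 5z = 42.
n·A − d = (7)·(5) + (-6)·(-8) + (5)·(-3) − 42 = 26; |n| = √110.
Distance = |26| / √110 = 26/√110 ≈ 2.479.

2.479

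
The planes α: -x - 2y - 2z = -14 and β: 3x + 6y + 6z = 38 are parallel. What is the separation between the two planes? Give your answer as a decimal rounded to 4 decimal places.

0.4444

Rescale β by 1/(-3): -x - 2y - 2z = -38/3. Then distance = |-14 − (-38/3)| / √9 ≈ 0.4444.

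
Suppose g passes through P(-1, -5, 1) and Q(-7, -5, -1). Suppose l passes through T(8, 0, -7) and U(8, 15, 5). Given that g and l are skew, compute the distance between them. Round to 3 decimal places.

A direction vector for g is Q − P = (-6, 0, -2).
A direction vector for l is U − T = (0, 15, 12).
Common perpendicular direction n = (-6, 0, -2) × (0, 15, 12) = (30, 72, -90).
With w = (8, 0, -7) − (-1, -5, 1) = (9, 5, -8), w · n = 1350.
Distance = |w · n| / |n| = |1350| / √14184 ≈ 11.335.

11.335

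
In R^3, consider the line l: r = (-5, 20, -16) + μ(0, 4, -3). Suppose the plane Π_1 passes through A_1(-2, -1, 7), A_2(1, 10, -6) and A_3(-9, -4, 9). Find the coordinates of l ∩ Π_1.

A_1A_2 = (3, 11, -13), A_1A_3 = (-7, -3, 2); a normal to Π_1 is A_1A_2 × A_1A_3 = (-17, 85, 68).
Using A_1: Π_1 has equation -17x + 85y + 68z = 425.
Substitute r = (-5, 20, -16) + t(0, 4, -3) into the plane: 697 + 136t = 425, so t = -2.
Intersection: (-5, 20, -16) + (-2)·(0, 4, -3) = (-5, 12, -10).

(-5, 12, -10)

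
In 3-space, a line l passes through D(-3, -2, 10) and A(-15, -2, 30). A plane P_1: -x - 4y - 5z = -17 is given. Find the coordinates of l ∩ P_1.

(0, -2, 5)

A direction vector for l is A − D = (-12, 0, 20).
Substitute r = (-3, -2, 10) + t(-12, 0, 20) into the plane: -39 + (-88)t = -17, so t = -1/4.
Intersection: (-3, -2, 10) + (-1/4)·(-12, 0, 20) = (0, -2, 5).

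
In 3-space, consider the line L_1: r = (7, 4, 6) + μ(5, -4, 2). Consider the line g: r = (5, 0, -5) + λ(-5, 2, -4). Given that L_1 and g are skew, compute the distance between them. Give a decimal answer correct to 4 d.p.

Common perpendicular direction n = (5, -4, 2) × (-5, 2, -4) = (12, 10, -10).
With w = (5, 0, -5) − (7, 4, 6) = (-2, -4, -11), w · n = 46.
Distance = |w · n| / |n| = |46| / √344 ≈ 2.4802.

2.4802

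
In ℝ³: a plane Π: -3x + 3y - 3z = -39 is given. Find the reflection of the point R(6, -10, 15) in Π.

λ = (n·R − d)/|n|² = (-93 − (-39))/27 = -2.
Reflection = R − 2λn = (6, -10, 15) − (-4)·(-3, 3, -3) = (-6, 2, 3).

(-6, 2, 3)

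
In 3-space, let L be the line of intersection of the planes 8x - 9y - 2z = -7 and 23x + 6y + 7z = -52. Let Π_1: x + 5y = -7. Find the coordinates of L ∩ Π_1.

(-2, -1, 0)

Direction of L: (8, -9, -2) × (23, 6, 7) = (-51, -102, 255).
A point on L: solving the two plane equations with x = -3 gives (-3, -3, 5).
Substitute r = (-3, -3, 5) + t(-51, -102, 255) into the plane: -18 + (-561)t = -7, so t = -1/51.
Intersection: (-3, -3, 5) + (-1/51)·(-51, -102, 255) = (-2, -1, 0).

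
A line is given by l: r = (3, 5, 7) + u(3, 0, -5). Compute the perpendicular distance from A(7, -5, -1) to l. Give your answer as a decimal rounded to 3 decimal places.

10.024

Taking (3, 5, 7) on l with direction v = (3, 0, -5): w = A − (3, 5, 7) = (4, -10, -8), and w × v = (50, -4, 30).
Distance = |w × v| / |v| = √3416 / √34 ≈ 10.024.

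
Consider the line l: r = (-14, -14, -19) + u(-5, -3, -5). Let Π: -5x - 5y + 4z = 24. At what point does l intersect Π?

Substitute r = (-14, -14, -19) + t(-5, -3, -5) into the plane: 64 + 20t = 24, so t = -2.
Intersection: (-14, -14, -19) + (-2)·(-5, -3, -5) = (-4, -8, -9).

(-4, -8, -9)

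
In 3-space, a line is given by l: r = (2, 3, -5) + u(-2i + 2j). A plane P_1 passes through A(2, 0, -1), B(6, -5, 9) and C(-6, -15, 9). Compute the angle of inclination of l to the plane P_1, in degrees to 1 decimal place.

57.0

AB = (4, -5, 10), AC = (-8, -15, 10); a normal to P_1 is AB × AC = (100, -120, -100).
Using A: P_1 has equation 100x - 120y - 100z = 300.
sin θ = |n·v| / (|n||v|) = |-440| / (√34400 · √8) = 0.83874.
θ ≈ 57.0°.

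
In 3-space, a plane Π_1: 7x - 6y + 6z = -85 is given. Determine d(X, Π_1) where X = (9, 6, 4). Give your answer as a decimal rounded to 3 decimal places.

n·X − d = (7)·(9) + (-6)·(6) + (6)·(4) − (-85) = 136; |n| = √121.
Distance = |136| / √121 = 136/√121 ≈ 12.364.

12.364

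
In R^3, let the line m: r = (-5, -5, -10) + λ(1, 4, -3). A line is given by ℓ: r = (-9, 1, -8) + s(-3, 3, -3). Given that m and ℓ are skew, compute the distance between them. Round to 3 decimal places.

5.864

Common perpendicular direction n = (1, 4, -3) × (-3, 3, -3) = (-3, 12, 15).
With w = (-9, 1, -8) − (-5, -5, -10) = (-4, 6, 2), w · n = 114.
Distance = |w · n| / |n| = |114| / √378 ≈ 5.864.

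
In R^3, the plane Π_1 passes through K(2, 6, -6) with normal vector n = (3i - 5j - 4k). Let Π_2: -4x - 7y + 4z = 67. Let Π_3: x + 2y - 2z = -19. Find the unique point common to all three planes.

Π_1: n·r = n·K gives 3x - 5y - 4z = 0.
Solving the 3×3 linear system 3x - 5y - 4z = 0, -4x - 7y + 4z = 67, x + 2y - 2z = -19 (e.g. by elimination or Cramer's rule, determinant = 42) gives (-7, -5, 1).

(-7, -5, 1)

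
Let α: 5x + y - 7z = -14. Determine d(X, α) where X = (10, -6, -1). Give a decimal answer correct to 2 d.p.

n·X − d = (5)·(10) + (1)·(-6) + (-7)·(-1) − (-14) = 65; |n| = √75.
Distance = |65| / √75 = 65/√75 ≈ 7.51.

7.51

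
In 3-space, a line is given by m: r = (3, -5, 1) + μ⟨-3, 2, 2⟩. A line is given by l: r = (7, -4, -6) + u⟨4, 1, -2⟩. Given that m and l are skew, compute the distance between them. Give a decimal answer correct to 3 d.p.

4.335

Common perpendicular direction n = (-3, 2, 2) × (4, 1, -2) = (-6, 2, -11).
With w = (7, -4, -6) − (3, -5, 1) = (4, 1, -7), w · n = 55.
Distance = |w · n| / |n| = |55| / √161 ≈ 4.335.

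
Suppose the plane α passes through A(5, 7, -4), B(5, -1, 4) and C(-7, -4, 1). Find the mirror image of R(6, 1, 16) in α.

(12, -11, 4)

AB = (0, -8, 8), AC = (-12, -11, 5); a normal to α is AB × AC = (48, -96, -96).
Using A: α has equation 48x - 96y - 96z = -48.
λ = (n·R − d)/|n|² = (-1344 − (-48))/20736 = -1/16.
Reflection = R − 2λn = (6, 1, 16) − (-1/8)·(48, -96, -96) = (12, -11, 4).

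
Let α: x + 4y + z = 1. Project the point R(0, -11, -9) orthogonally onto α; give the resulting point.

Foot = R − λn with λ = (n·R − d)/|n|² = (-53 − 1)/18 = -3.
Foot = (0, -11, -9) − (-3)·(1, 4, 1) = (3, 1, -6).

(3, 1, -6)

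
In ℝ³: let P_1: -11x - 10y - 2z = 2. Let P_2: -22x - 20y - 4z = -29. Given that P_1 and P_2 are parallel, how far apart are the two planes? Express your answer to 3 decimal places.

Rescale P_2 by 1/2: -11x - 10y - 2z = -29/2. Then distance = |2 − (-29/2)| / √225 ≈ 1.100.

1.100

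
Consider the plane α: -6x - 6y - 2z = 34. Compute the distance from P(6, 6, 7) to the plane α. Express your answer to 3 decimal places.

n·P − d = (-6)·(6) + (-6)·(6) + (-2)·(7) − 34 = -120; |n| = √76.
Distance = |-120| / √76 = 120/√76 ≈ 13.765.

13.765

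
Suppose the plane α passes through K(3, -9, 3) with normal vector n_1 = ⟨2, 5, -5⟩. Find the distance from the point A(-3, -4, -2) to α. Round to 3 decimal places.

α: n_1·r = n_1·K gives 2x + 5y - 5z = -54.
n·A − d = (2)·(-3) + (5)·(-4) + (-5)·(-2) − (-54) = 38; |n| = √54.
Distance = |38| / √54 = 38/√54 ≈ 5.171.

5.171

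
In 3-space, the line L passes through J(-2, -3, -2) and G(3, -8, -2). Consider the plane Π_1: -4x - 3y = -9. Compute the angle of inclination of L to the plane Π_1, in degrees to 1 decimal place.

A direction vector for L is G − J = (5, -5, 0).
sin θ = |n·v| / (|n||v|) = |-5| / (√25 · √50) = 0.14142.
θ ≈ 8.1°.

8.1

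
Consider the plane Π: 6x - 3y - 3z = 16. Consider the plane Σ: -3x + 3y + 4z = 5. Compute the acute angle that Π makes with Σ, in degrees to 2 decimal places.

24.47

cos θ = |n₁·n₂| / (|n₁||n₂|) = |-39| / (√54 · √34).
θ = arccos(0.91018) ≈ 24.47°.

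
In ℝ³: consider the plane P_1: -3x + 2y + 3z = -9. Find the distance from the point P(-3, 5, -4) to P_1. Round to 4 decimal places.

n·P − d = (-3)·(-3) + (2)·(5) + (3)·(-4) − (-9) = 16; |n| = √22.
Distance = |16| / √22 = 16/√22 ≈ 3.4112.

3.4112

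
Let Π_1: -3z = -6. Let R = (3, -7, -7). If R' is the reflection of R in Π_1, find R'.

(3, -7, 11)

λ = (n·R − d)/|n|² = (21 − (-6))/9 = 3.
Reflection = R − 2λn = (3, -7, -7) − 6·(0, 0, -3) = (3, -7, 11).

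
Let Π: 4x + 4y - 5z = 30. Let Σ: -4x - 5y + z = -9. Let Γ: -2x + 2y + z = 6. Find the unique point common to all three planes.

(-3, 3, -6)

Solving the 3×3 linear system 4x + 4y - 5z = 30, -4x - 5y + z = -9, -2x + 2y + z = 6 (e.g. by elimination or Cramer's rule, determinant = 70) gives (-3, 3, -6).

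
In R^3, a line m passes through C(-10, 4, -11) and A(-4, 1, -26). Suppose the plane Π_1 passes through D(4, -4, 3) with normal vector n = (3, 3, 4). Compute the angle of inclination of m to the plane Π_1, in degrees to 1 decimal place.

A direction vector for m is A − C = (6, -3, -15).
Π_1: n·r = n·D gives 3x + 3y + 4z = 12.
sin θ = |n·v| / (|n||v|) = |-51| / (√34 · √270) = 0.53229.
θ ≈ 32.2°.

32.2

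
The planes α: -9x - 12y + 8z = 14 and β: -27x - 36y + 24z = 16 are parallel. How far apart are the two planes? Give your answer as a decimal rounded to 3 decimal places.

0.510

Rescale β by 1/3: -9x - 12y + 8z = 16/3. Then distance = |14 − (16/3)| / √289 ≈ 0.510.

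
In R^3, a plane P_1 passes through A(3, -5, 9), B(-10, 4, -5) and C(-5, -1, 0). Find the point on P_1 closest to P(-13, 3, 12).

(-3, 5, 4)

AB = (-13, 9, -14), AC = (-8, 4, -9); a normal to P_1 is AB × AC = (-25, -5, 20).
Using A: P_1 has equation -25x - 5y + 20z = 130.
Foot = P − λn with λ = (n·P − d)/|n|² = (550 − 130)/1050 = 2/5.
Foot = (-13, 3, 12) − (2/5)·(-25, -5, 20) = (-3, 5, 4).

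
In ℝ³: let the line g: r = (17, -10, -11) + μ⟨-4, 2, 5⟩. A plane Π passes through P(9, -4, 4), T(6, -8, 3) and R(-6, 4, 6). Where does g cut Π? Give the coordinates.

PT = (-3, -4, -1), PR = (-15, 8, 2); a normal to Π is PT × PR = (0, 21, -84).
Using P: Π has equation 21y - 84z = -420.
Substitute r = (17, -10, -11) + t(-4, 2, 5) into the plane: 714 + (-378)t = -420, so t = 3.
Intersection: (17, -10, -11) + 3·(-4, 2, 5) = (5, -4, 4).

(5, -4, 4)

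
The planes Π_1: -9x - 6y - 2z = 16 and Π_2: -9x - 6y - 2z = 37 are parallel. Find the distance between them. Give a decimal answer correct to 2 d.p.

Same normal n = (-9, -6, -2) with |n| = √121; distance = |16 − 37| / |n| = 21/√121 ≈ 1.91.

1.91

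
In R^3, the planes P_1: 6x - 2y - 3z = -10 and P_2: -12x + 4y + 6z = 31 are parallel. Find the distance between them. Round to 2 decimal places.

Rescale P_2 by 1/(-2): 6x - 2y - 3z = -31/2. Then distance = |-10 − (-31/2)| / √49 ≈ 0.79.

0.79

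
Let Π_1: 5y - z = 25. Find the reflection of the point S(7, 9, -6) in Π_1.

λ = (n·S − d)/|n|² = (51 − 25)/26 = 1.
Reflection = S − 2λn = (7, 9, -6) − 2·(0, 5, -1) = (7, -1, -4).

(7, -1, -4)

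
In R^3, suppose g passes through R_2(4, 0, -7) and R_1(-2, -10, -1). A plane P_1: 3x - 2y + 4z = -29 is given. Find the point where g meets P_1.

A direction vector for g is R_1 − R_2 = (-6, -10, 6).
Substitute r = (4, 0, -7) + t(-6, -10, 6) into the plane: -16 + 26t = -29, so t = -1/2.
Intersection: (4, 0, -7) + (-1/2)·(-6, -10, 6) = (7, 5, -10).

(7, 5, -10)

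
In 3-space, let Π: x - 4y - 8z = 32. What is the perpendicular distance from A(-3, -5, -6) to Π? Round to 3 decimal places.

3.667

n·A − d = (1)·(-3) + (-4)·(-5) + (-8)·(-6) − 32 = 33; |n| = √81.
Distance = |33| / √81 = 33/√81 ≈ 3.667.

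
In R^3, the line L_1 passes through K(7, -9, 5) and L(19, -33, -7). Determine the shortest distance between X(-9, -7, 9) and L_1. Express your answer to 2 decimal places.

13.42

A direction vector for L_1 is L − K = (12, -24, -12).
Taking (7, -9, 5) on L_1 with direction v = (12, -24, -12): w = X − (7, -9, 5) = (-16, 2, 4), and w × v = (72, -144, 360).
Distance = |w × v| / |v| = √155520 / √864 ≈ 13.42.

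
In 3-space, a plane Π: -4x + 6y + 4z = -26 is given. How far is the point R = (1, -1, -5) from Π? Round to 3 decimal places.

0.485

n·R − d = (-4)·(1) + (6)·(-1) + (4)·(-5) − (-26) = -4; |n| = √68.
Distance = |-4| / √68 = 4/√68 ≈ 0.485.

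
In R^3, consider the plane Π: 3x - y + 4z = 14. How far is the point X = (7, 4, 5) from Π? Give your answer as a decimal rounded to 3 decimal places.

n·X − d = (3)·(7) + (-1)·(4) + (4)·(5) − 14 = 23; |n| = √26.
Distance = |23| / √26 = 23/√26 ≈ 4.511.

4.511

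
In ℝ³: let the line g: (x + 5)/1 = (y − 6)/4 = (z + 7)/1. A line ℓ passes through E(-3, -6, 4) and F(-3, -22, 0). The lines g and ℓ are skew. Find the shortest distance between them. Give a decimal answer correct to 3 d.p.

g has direction (1, 4, 1) through (-5, 6, -7).
A direction vector for ℓ is F − E = (0, -16, -4).
Common perpendicular direction n = (1, 4, 1) × (0, -16, -4) = (0, 4, -16).
With w = (-3, -6, 4) − (-5, 6, -7) = (2, -12, 11), w · n = -224.
Distance = |w · n| / |n| = |-224| / √272 ≈ 13.582.

13.582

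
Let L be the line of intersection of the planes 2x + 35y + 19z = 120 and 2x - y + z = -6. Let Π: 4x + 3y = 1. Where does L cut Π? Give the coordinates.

Direction of L: (2, 35, 19) × (2, -1, 1) = (54, 36, -72).
A point on L: solving the two plane equations with x = 10 gives (10, 11, -15).
Substitute r = (10, 11, -15) + t(54, 36, -72) into the plane: 73 + 324t = 1, so t = -2/9.
Intersection: (10, 11, -15) + (-2/9)·(54, 36, -72) = (-2, 3, 1).

(-2, 3, 1)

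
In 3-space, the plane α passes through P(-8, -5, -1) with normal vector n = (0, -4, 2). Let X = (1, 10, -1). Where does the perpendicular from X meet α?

(1, -2, 5)

α: n·r = n·P gives -4y + 2z = 18.
Foot = X − λn with λ = (n·X − d)/|n|² = (-42 − 18)/20 = -3.
Foot = (1, 10, -1) − (-3)·(0, -4, 2) = (1, -2, 5).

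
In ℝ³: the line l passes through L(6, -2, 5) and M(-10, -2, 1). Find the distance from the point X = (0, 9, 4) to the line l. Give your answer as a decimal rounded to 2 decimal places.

A direction vector for l is M − L = (-16, 0, -4).
Taking (6, -2, 5) on l with direction v = (-16, 0, -4): w = X − (6, -2, 5) = (-6, 11, -1), and w × v = (-44, -8, 176).
Distance = |w × v| / |v| = √32976 / √272 ≈ 11.01.

11.01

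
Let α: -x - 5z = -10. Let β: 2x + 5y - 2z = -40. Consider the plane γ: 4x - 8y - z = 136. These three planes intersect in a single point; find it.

(10, -12, 0)

Solving the 3×3 linear system -x - 5z = -10, 2x + 5y - 2z = -40, 4x - 8y - z = 136 (e.g. by elimination or Cramer's rule, determinant = 201) gives (10, -12, 0).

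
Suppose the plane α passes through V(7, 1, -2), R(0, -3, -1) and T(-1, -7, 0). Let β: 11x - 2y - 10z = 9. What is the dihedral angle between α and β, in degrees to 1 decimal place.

47.2

VR = (-7, -4, 1), VT = (-8, -8, 2); a normal to α is VR × VT = (0, 6, 24).
Using V: α has equation 6y + 24z = -42.
cos θ = |n₁·n₂| / (|n₁||n₂|) = |-252| / (√612 · √225).
θ = arccos(0.67910) ≈ 47.2°.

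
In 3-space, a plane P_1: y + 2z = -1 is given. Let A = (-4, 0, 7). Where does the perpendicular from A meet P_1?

(-4, -3, 1)

Foot = A − λn with λ = (n·A − d)/|n|² = (14 − (-1))/5 = 3.
Foot = (-4, 0, 7) − 3·(0, 1, 2) = (-4, -3, 1).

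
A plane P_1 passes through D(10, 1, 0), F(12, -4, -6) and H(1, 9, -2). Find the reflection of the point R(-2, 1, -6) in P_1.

(6, 9, -10)

DF = (2, -5, -6), DH = (-9, 8, -2); a normal to P_1 is DF × DH = (58, 58, -29).
Using D: P_1 has equation 58x + 58y - 29z = 638.
λ = (n·R − d)/|n|² = (116 − 638)/7569 = -2/29.
Reflection = R − 2λn = (-2, 1, -6) − (-4/29)·(58, 58, -29) = (6, 9, -10).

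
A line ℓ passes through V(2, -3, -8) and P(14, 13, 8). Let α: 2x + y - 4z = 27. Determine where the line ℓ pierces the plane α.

A direction vector for ℓ is P − V = (12, 16, 16).
Substitute r = (2, -3, -8) + t(12, 16, 16) into the plane: 33 + (-24)t = 27, so t = 1/4.
Intersection: (2, -3, -8) + (1/4)·(12, 16, 16) = (5, 1, -4).

(5, 1, -4)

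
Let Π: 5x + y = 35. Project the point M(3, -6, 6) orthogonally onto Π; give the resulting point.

(8, -5, 6)

Foot = M − λn with λ = (n·M − d)/|n|² = (9 − 35)/26 = -1.
Foot = (3, -6, 6) − (-1)·(5, 1, 0) = (8, -5, 6).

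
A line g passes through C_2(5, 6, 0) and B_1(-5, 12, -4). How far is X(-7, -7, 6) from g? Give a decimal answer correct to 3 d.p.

18.624

A direction vector for g is B_1 − C_2 = (-10, 6, -4).
Taking (5, 6, 0) on g with direction v = (-10, 6, -4): w = X − (5, 6, 0) = (-12, -13, 6), and w × v = (16, -108, -202).
Distance = |w × v| / |v| = √52724 / √152 ≈ 18.624.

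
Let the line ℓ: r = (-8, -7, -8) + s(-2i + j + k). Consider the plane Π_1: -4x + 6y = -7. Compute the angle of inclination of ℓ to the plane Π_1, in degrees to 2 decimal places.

52.43

sin θ = |n·v| / (|n||v|) = |14| / (√52 · √6) = 0.79259.
θ ≈ 52.43°.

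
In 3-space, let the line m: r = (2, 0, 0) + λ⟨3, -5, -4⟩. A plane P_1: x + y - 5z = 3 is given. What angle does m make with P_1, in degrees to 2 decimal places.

sin θ = |n·v| / (|n||v|) = |18| / (√27 · √50) = 0.48990.
θ ≈ 29.33°.

29.33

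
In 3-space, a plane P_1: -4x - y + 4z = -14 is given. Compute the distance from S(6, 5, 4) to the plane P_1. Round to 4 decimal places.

n·S − d = (-4)·(6) + (-1)·(5) + (4)·(4) − (-14) = 1; |n| = √33.
Distance = |1| / √33 = 1/√33 ≈ 0.1741.

0.1741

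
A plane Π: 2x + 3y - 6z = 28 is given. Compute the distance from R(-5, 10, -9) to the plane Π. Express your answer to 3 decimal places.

n·R − d = (2)·(-5) + (3)·(10) + (-6)·(-9) − 28 = 46; |n| = √49.
Distance = |46| / √49 = 46/√49 ≈ 6.571.

6.571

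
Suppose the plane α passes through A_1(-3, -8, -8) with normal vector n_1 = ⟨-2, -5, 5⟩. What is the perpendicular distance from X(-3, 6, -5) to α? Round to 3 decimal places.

7.485

α: n_1·r = n_1·A_1 gives -2x - 5y + 5z = 6.
n·X − d = (-2)·(-3) + (-5)·(6) + (5)·(-5) − 6 = -55; |n| = √54.
Distance = |-55| / √54 = 55/√54 ≈ 7.485.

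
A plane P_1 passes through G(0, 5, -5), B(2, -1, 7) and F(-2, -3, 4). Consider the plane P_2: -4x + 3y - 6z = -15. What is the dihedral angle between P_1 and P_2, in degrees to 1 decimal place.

75.8

GB = (2, -6, 12), GF = (-2, -8, 9); a normal to P_1 is GB × GF = (42, -42, -28).
Using G: P_1 has equation 42x - 42y - 28z = -70.
cos θ = |n₁·n₂| / (|n₁||n₂|) = |-126| / (√4312 · √61).
θ = arccos(0.24568) ≈ 75.8°.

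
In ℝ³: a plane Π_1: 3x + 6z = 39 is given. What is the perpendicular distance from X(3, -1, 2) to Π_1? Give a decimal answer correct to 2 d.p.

n·X − d = (3)·(3) + (0)·(-1) + (6)·(2) − 39 = -18; |n| = √45.
Distance = |-18| / √45 = 18/√45 ≈ 2.68.

2.68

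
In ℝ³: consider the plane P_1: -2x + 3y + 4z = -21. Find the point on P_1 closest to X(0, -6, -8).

Foot = X − λn with λ = (n·X − d)/|n|² = (-50 − (-21))/29 = -1.
Foot = (0, -6, -8) − (-1)·(-2, 3, 4) = (-2, -3, -4).

(-2, -3, -4)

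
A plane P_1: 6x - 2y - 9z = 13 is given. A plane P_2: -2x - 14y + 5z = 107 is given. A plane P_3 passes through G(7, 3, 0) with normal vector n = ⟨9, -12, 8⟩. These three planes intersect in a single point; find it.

(-5, -8, -3)

P_3: n·r = n·G gives 9x - 12y + 8z = 27.
Solving the 3×3 linear system 6x - 2y - 9z = 13, -2x - 14y + 5z = 107, 9x - 12y + 8z = 27 (e.g. by elimination or Cramer's rule, determinant = -1784) gives (-5, -8, -3).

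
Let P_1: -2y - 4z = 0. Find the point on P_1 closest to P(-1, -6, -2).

Foot = P − λn with λ = (n·P − d)/|n|² = (20 − 0)/20 = 1.
Foot = (-1, -6, -2) − 1·(0, -2, -4) = (-1, -4, 2).

(-1, -4, 2)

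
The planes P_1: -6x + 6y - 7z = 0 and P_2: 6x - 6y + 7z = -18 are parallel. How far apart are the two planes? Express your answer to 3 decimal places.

Rescale P_2 by 1/(-1): -6x + 6y - 7z = 18. Then distance = |0 − 18| / √121 ≈ 1.636.

1.636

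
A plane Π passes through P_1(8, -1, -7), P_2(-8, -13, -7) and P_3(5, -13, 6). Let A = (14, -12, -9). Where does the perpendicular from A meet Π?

P_1P_2 = (-16, -12, 0), P_1P_3 = (-3, -12, 13); a normal to Π is P_1P_2 × P_1P_3 = (-156, 208, 156).
Using P_1: Π has equation -156x + 208y + 156z = -2548.
Foot = A − λn with λ = (n·A − d)/|n|² = (-6084 − (-2548))/91936 = -1/26.
Foot = (14, -12, -9) − (-1/26)·(-156, 208, 156) = (8, -4, -3).

(8, -4, -3)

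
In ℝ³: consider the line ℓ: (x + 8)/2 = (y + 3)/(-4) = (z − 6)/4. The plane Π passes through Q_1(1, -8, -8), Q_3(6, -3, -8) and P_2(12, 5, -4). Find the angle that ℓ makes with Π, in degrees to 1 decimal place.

ℓ has direction (2, -4, 4) through (-8, -3, 6).
Q_1Q_3 = (5, 5, 0), Q_1P_2 = (11, 13, 4); a normal to Π is Q_1Q_3 × Q_1P_2 = (20, -20, 10).
Using Q_1: Π has equation 20x - 20y + 10z = 100.
sin θ = |n·v| / (|n||v|) = |160| / (√900 · √36) = 0.88889.
θ ≈ 62.7°.

62.7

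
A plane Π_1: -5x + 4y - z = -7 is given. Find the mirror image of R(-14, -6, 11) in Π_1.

(-4, -14, 13)

λ = (n·R − d)/|n|² = (35 − (-7))/42 = 1.
Reflection = R − 2λn = (-14, -6, 11) − 2·(-5, 4, -1) = (-4, -14, 13).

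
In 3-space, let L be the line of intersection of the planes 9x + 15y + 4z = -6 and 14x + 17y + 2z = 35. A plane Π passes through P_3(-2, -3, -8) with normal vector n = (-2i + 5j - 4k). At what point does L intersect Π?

(5, -1, -9)

Direction of L: (9, 15, 4) × (14, 17, 2) = (-38, 38, -57).
A point on L: solving the two plane equations with x = 3 gives (3, 1, -12).
Π: n·r = n·P_3 gives -2x + 5y - 4z = 21.
Substitute r = (3, 1, -12) + t(-38, 38, -57) into the plane: 47 + 494t = 21, so t = -1/19.
Intersection: (3, 1, -12) + (-1/19)·(-38, 38, -57) = (5, -1, -9).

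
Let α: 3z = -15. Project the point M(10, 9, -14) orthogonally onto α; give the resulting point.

Foot = M − λn with λ = (n·M − d)/|n|² = (-42 − (-15))/9 = -3.
Foot = (10, 9, -14) − (-3)·(0, 0, 3) = (10, 9, -5).

(10, 9, -5)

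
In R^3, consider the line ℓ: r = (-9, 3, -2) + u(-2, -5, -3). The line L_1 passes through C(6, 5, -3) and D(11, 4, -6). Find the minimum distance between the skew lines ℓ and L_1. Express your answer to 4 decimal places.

A direction vector for L_1 is D − C = (5, -1, -3).
Common perpendicular direction n = (-2, -5, -3) × (5, -1, -3) = (12, -21, 27).
With w = (6, 5, -3) − (-9, 3, -2) = (15, 2, -1), w · n = 111.
Distance = |w · n| / |n| = |111| / √1314 ≈ 3.0621.

3.0621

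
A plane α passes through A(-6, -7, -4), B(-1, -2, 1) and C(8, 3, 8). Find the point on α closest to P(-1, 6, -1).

(-3, 4, 3)

AB = (5, 5, 5), AC = (14, 10, 12); a normal to α is AB × AC = (10, 10, -20).
Using A: α has equation 10x + 10y - 20z = -50.
Foot = P − λn with λ = (n·P − d)/|n|² = (70 − (-50))/600 = 1/5.
Foot = (-1, 6, -1) − (1/5)·(10, 10, -20) = (-3, 4, 3).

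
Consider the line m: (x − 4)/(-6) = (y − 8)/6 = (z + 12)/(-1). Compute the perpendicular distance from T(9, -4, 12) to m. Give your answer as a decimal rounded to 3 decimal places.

m has direction (-6, 6, -1) through (4, 8, -12).
Taking (4, 8, -12) on m with direction v = (-6, 6, -1): w = T − (4, 8, -12) = (5, -12, 24), and w × v = (-132, -139, -42).
Distance = |w × v| / |v| = √38509 / √73 ≈ 22.968.

22.968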